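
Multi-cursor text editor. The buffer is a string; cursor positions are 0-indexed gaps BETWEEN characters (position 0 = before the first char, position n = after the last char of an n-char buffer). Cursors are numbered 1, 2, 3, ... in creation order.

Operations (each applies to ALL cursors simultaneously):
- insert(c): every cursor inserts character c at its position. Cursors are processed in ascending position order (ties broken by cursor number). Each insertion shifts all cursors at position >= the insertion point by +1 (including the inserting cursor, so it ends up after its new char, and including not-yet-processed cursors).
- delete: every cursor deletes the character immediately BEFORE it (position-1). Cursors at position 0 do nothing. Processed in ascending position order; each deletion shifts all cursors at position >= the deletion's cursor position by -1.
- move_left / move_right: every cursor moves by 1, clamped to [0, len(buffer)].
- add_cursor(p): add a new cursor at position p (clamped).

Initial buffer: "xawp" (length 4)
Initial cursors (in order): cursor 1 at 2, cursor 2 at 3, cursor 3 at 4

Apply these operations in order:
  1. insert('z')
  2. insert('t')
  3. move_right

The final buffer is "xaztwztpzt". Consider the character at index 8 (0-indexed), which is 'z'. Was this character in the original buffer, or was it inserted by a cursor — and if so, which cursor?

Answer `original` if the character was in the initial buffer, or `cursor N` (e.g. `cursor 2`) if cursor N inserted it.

Answer: cursor 3

Derivation:
After op 1 (insert('z')): buffer="xazwzpz" (len 7), cursors c1@3 c2@5 c3@7, authorship ..1.2.3
After op 2 (insert('t')): buffer="xaztwztpzt" (len 10), cursors c1@4 c2@7 c3@10, authorship ..11.22.33
After op 3 (move_right): buffer="xaztwztpzt" (len 10), cursors c1@5 c2@8 c3@10, authorship ..11.22.33
Authorship (.=original, N=cursor N): . . 1 1 . 2 2 . 3 3
Index 8: author = 3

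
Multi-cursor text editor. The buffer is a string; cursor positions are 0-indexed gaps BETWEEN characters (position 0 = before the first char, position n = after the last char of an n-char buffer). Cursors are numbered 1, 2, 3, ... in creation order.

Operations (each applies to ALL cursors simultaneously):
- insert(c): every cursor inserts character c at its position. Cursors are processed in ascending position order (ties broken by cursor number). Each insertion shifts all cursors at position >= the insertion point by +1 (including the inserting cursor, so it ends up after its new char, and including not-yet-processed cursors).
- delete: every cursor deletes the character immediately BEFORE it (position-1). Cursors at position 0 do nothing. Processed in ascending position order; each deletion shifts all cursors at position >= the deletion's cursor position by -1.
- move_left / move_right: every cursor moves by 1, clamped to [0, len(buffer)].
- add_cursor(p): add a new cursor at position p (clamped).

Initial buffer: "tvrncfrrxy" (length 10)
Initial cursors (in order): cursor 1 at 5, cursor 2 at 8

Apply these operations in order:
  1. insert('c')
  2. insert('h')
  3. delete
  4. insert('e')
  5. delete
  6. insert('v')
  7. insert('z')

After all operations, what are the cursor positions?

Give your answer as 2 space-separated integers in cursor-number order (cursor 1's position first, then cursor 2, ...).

After op 1 (insert('c')): buffer="tvrnccfrrcxy" (len 12), cursors c1@6 c2@10, authorship .....1...2..
After op 2 (insert('h')): buffer="tvrncchfrrchxy" (len 14), cursors c1@7 c2@12, authorship .....11...22..
After op 3 (delete): buffer="tvrnccfrrcxy" (len 12), cursors c1@6 c2@10, authorship .....1...2..
After op 4 (insert('e')): buffer="tvrnccefrrcexy" (len 14), cursors c1@7 c2@12, authorship .....11...22..
After op 5 (delete): buffer="tvrnccfrrcxy" (len 12), cursors c1@6 c2@10, authorship .....1...2..
After op 6 (insert('v')): buffer="tvrnccvfrrcvxy" (len 14), cursors c1@7 c2@12, authorship .....11...22..
After op 7 (insert('z')): buffer="tvrnccvzfrrcvzxy" (len 16), cursors c1@8 c2@14, authorship .....111...222..

Answer: 8 14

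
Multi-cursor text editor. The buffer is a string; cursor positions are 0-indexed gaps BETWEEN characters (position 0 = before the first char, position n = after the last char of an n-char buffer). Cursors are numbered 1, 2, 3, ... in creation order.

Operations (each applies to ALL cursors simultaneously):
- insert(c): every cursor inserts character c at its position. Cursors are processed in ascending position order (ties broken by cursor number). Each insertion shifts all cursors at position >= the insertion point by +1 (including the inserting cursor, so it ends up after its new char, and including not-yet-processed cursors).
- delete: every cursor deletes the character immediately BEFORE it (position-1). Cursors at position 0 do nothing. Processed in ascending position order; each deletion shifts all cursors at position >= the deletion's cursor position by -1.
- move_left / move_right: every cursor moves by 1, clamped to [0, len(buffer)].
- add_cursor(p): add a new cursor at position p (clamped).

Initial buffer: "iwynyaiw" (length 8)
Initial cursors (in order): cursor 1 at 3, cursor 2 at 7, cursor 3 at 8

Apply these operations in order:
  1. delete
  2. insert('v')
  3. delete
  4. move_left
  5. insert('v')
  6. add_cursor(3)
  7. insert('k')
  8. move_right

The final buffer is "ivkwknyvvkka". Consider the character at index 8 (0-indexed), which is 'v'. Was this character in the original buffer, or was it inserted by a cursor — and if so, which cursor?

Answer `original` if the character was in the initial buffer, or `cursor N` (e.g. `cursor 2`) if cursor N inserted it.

Answer: cursor 3

Derivation:
After op 1 (delete): buffer="iwnya" (len 5), cursors c1@2 c2@5 c3@5, authorship .....
After op 2 (insert('v')): buffer="iwvnyavv" (len 8), cursors c1@3 c2@8 c3@8, authorship ..1...23
After op 3 (delete): buffer="iwnya" (len 5), cursors c1@2 c2@5 c3@5, authorship .....
After op 4 (move_left): buffer="iwnya" (len 5), cursors c1@1 c2@4 c3@4, authorship .....
After op 5 (insert('v')): buffer="ivwnyvva" (len 8), cursors c1@2 c2@7 c3@7, authorship .1...23.
After op 6 (add_cursor(3)): buffer="ivwnyvva" (len 8), cursors c1@2 c4@3 c2@7 c3@7, authorship .1...23.
After op 7 (insert('k')): buffer="ivkwknyvvkka" (len 12), cursors c1@3 c4@5 c2@11 c3@11, authorship .11.4..2323.
After op 8 (move_right): buffer="ivkwknyvvkka" (len 12), cursors c1@4 c4@6 c2@12 c3@12, authorship .11.4..2323.
Authorship (.=original, N=cursor N): . 1 1 . 4 . . 2 3 2 3 .
Index 8: author = 3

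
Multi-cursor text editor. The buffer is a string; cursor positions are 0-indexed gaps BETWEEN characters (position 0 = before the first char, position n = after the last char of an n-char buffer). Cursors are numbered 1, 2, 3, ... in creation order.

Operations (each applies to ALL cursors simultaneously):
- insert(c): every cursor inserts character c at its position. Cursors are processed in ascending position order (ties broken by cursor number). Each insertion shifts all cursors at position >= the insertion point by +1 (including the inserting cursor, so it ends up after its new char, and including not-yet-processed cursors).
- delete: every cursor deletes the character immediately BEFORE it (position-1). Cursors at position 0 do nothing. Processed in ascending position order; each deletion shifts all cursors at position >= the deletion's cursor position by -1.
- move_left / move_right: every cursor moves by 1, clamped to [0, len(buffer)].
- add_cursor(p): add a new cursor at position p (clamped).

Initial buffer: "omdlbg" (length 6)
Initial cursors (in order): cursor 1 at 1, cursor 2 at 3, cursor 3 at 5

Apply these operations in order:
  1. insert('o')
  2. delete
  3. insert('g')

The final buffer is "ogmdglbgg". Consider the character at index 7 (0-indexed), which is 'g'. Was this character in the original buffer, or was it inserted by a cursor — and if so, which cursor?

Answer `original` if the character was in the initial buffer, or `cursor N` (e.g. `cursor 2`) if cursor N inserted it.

Answer: cursor 3

Derivation:
After op 1 (insert('o')): buffer="oomdolbog" (len 9), cursors c1@2 c2@5 c3@8, authorship .1..2..3.
After op 2 (delete): buffer="omdlbg" (len 6), cursors c1@1 c2@3 c3@5, authorship ......
After op 3 (insert('g')): buffer="ogmdglbgg" (len 9), cursors c1@2 c2@5 c3@8, authorship .1..2..3.
Authorship (.=original, N=cursor N): . 1 . . 2 . . 3 .
Index 7: author = 3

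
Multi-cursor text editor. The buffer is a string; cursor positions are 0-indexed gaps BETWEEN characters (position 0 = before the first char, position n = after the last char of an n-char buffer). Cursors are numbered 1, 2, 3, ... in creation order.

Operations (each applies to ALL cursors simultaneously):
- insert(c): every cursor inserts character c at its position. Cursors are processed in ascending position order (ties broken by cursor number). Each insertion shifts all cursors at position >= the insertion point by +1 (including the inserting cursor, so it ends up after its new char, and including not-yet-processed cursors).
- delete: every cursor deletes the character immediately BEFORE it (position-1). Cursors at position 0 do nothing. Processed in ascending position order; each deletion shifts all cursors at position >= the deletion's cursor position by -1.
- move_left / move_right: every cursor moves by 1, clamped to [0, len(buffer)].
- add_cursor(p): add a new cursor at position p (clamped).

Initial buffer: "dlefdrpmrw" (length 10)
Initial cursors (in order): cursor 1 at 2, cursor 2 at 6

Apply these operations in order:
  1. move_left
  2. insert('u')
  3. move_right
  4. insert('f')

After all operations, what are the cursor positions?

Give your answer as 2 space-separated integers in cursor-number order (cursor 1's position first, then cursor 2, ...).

Answer: 4 10

Derivation:
After op 1 (move_left): buffer="dlefdrpmrw" (len 10), cursors c1@1 c2@5, authorship ..........
After op 2 (insert('u')): buffer="dulefdurpmrw" (len 12), cursors c1@2 c2@7, authorship .1....2.....
After op 3 (move_right): buffer="dulefdurpmrw" (len 12), cursors c1@3 c2@8, authorship .1....2.....
After op 4 (insert('f')): buffer="dulfefdurfpmrw" (len 14), cursors c1@4 c2@10, authorship .1.1...2.2....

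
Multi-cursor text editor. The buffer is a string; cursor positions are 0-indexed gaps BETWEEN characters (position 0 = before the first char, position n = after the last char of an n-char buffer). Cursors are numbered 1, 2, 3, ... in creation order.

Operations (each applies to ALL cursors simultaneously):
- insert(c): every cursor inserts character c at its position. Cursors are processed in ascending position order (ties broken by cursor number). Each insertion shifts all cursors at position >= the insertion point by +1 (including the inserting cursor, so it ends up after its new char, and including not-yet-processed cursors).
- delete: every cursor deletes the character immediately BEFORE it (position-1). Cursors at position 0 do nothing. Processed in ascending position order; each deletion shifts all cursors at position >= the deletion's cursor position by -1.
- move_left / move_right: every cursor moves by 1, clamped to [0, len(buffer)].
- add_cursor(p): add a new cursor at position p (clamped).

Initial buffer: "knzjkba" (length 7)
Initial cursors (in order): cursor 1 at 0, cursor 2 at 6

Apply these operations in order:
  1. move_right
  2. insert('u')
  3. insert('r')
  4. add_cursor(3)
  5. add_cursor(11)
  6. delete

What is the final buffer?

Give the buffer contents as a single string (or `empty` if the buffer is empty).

After op 1 (move_right): buffer="knzjkba" (len 7), cursors c1@1 c2@7, authorship .......
After op 2 (insert('u')): buffer="kunzjkbau" (len 9), cursors c1@2 c2@9, authorship .1......2
After op 3 (insert('r')): buffer="kurnzjkbaur" (len 11), cursors c1@3 c2@11, authorship .11......22
After op 4 (add_cursor(3)): buffer="kurnzjkbaur" (len 11), cursors c1@3 c3@3 c2@11, authorship .11......22
After op 5 (add_cursor(11)): buffer="kurnzjkbaur" (len 11), cursors c1@3 c3@3 c2@11 c4@11, authorship .11......22
After op 6 (delete): buffer="knzjkba" (len 7), cursors c1@1 c3@1 c2@7 c4@7, authorship .......

Answer: knzjkba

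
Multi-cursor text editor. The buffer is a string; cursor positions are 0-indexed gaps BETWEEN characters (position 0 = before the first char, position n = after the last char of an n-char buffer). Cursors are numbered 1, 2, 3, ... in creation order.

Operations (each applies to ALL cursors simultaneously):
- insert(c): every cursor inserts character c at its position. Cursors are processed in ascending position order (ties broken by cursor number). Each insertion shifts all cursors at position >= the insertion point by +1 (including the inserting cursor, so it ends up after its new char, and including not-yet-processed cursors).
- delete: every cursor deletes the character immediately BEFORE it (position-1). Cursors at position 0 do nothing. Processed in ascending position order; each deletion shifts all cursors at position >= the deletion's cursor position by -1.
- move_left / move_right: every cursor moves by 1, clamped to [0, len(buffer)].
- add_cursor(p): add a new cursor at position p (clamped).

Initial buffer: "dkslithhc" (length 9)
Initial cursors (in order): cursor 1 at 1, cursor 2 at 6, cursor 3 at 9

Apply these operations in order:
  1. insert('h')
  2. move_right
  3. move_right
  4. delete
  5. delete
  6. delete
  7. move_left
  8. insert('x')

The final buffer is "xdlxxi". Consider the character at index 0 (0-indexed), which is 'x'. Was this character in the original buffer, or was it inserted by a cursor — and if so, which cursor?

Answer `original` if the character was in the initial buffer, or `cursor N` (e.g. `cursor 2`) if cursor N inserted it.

After op 1 (insert('h')): buffer="dhkslithhhch" (len 12), cursors c1@2 c2@8 c3@12, authorship .1.....2...3
After op 2 (move_right): buffer="dhkslithhhch" (len 12), cursors c1@3 c2@9 c3@12, authorship .1.....2...3
After op 3 (move_right): buffer="dhkslithhhch" (len 12), cursors c1@4 c2@10 c3@12, authorship .1.....2...3
After op 4 (delete): buffer="dhklithhc" (len 9), cursors c1@3 c2@8 c3@9, authorship .1....2..
After op 5 (delete): buffer="dhlith" (len 6), cursors c1@2 c2@6 c3@6, authorship .1...2
After op 6 (delete): buffer="dli" (len 3), cursors c1@1 c2@3 c3@3, authorship ...
After op 7 (move_left): buffer="dli" (len 3), cursors c1@0 c2@2 c3@2, authorship ...
After op 8 (insert('x')): buffer="xdlxxi" (len 6), cursors c1@1 c2@5 c3@5, authorship 1..23.
Authorship (.=original, N=cursor N): 1 . . 2 3 .
Index 0: author = 1

Answer: cursor 1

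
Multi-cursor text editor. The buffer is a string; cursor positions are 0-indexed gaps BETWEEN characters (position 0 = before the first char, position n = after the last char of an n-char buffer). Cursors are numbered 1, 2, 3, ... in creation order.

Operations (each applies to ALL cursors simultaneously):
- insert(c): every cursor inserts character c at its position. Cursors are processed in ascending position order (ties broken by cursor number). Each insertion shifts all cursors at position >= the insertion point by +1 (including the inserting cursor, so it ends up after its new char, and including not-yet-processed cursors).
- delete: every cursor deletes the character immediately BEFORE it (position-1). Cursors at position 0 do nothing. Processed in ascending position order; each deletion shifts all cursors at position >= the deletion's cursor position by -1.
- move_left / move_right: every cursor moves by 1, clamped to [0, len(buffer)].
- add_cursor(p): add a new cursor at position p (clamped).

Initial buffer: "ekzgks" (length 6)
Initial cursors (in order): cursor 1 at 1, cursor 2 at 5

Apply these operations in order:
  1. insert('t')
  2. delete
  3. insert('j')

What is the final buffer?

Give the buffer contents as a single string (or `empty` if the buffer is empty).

Answer: ejkzgkjs

Derivation:
After op 1 (insert('t')): buffer="etkzgkts" (len 8), cursors c1@2 c2@7, authorship .1....2.
After op 2 (delete): buffer="ekzgks" (len 6), cursors c1@1 c2@5, authorship ......
After op 3 (insert('j')): buffer="ejkzgkjs" (len 8), cursors c1@2 c2@7, authorship .1....2.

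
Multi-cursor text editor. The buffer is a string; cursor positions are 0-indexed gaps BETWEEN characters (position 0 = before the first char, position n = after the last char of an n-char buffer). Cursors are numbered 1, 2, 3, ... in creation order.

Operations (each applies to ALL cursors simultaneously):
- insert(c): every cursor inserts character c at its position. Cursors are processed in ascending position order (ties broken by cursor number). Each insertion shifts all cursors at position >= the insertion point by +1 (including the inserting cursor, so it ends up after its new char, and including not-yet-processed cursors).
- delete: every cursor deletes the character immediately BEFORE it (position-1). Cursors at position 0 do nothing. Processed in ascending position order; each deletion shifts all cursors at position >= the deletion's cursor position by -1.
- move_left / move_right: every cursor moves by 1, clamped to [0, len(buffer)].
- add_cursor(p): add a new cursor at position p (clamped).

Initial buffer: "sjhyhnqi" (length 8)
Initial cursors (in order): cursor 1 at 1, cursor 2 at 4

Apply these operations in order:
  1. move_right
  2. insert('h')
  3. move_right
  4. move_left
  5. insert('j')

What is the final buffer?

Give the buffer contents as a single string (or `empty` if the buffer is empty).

After op 1 (move_right): buffer="sjhyhnqi" (len 8), cursors c1@2 c2@5, authorship ........
After op 2 (insert('h')): buffer="sjhhyhhnqi" (len 10), cursors c1@3 c2@7, authorship ..1...2...
After op 3 (move_right): buffer="sjhhyhhnqi" (len 10), cursors c1@4 c2@8, authorship ..1...2...
After op 4 (move_left): buffer="sjhhyhhnqi" (len 10), cursors c1@3 c2@7, authorship ..1...2...
After op 5 (insert('j')): buffer="sjhjhyhhjnqi" (len 12), cursors c1@4 c2@9, authorship ..11...22...

Answer: sjhjhyhhjnqi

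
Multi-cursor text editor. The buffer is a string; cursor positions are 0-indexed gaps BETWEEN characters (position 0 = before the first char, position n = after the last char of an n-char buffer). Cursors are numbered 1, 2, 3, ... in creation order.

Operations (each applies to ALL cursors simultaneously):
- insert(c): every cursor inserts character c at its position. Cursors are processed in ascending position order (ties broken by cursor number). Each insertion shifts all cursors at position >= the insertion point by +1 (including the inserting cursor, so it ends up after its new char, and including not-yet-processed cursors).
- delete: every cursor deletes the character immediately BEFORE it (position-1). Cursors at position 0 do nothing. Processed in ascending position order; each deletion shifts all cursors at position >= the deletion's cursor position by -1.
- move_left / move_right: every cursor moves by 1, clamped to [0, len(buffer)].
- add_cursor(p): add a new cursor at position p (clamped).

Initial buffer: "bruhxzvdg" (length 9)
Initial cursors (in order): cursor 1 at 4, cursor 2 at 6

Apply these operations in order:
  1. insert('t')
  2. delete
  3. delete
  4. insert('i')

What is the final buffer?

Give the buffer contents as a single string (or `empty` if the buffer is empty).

Answer: bruixivdg

Derivation:
After op 1 (insert('t')): buffer="bruhtxztvdg" (len 11), cursors c1@5 c2@8, authorship ....1..2...
After op 2 (delete): buffer="bruhxzvdg" (len 9), cursors c1@4 c2@6, authorship .........
After op 3 (delete): buffer="bruxvdg" (len 7), cursors c1@3 c2@4, authorship .......
After op 4 (insert('i')): buffer="bruixivdg" (len 9), cursors c1@4 c2@6, authorship ...1.2...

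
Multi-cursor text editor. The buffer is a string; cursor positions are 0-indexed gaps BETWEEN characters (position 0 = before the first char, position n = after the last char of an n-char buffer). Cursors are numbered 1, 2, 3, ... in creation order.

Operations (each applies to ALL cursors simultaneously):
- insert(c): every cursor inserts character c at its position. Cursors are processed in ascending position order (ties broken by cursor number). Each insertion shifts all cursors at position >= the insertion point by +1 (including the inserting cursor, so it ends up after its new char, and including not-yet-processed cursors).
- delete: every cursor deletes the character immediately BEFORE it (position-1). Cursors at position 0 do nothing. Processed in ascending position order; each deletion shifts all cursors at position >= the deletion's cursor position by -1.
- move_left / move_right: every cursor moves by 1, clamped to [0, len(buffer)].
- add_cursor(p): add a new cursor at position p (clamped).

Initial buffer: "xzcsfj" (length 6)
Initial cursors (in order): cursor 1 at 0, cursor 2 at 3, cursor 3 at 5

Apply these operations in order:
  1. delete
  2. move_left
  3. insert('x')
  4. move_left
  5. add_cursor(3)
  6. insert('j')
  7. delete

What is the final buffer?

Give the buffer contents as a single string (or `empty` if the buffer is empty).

Answer: xxxzxsj

Derivation:
After op 1 (delete): buffer="xzsj" (len 4), cursors c1@0 c2@2 c3@3, authorship ....
After op 2 (move_left): buffer="xzsj" (len 4), cursors c1@0 c2@1 c3@2, authorship ....
After op 3 (insert('x')): buffer="xxxzxsj" (len 7), cursors c1@1 c2@3 c3@5, authorship 1.2.3..
After op 4 (move_left): buffer="xxxzxsj" (len 7), cursors c1@0 c2@2 c3@4, authorship 1.2.3..
After op 5 (add_cursor(3)): buffer="xxxzxsj" (len 7), cursors c1@0 c2@2 c4@3 c3@4, authorship 1.2.3..
After op 6 (insert('j')): buffer="jxxjxjzjxsj" (len 11), cursors c1@1 c2@4 c4@6 c3@8, authorship 11.224.33..
After op 7 (delete): buffer="xxxzxsj" (len 7), cursors c1@0 c2@2 c4@3 c3@4, authorship 1.2.3..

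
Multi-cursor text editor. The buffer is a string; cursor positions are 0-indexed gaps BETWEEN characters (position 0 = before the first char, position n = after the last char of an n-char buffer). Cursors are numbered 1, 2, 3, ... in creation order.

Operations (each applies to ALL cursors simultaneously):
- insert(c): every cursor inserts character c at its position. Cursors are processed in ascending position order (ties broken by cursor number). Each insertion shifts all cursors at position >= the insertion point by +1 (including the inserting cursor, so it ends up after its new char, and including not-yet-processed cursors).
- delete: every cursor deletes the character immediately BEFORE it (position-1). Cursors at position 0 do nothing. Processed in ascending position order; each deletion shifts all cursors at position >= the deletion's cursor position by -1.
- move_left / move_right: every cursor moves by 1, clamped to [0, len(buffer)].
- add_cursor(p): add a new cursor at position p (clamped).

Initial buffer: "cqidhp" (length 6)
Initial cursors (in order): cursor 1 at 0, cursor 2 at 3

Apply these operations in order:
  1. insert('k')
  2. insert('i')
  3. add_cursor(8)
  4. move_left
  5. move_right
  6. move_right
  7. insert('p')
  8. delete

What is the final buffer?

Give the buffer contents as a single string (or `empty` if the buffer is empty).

Answer: kicqikidhp

Derivation:
After op 1 (insert('k')): buffer="kcqikdhp" (len 8), cursors c1@1 c2@5, authorship 1...2...
After op 2 (insert('i')): buffer="kicqikidhp" (len 10), cursors c1@2 c2@7, authorship 11...22...
After op 3 (add_cursor(8)): buffer="kicqikidhp" (len 10), cursors c1@2 c2@7 c3@8, authorship 11...22...
After op 4 (move_left): buffer="kicqikidhp" (len 10), cursors c1@1 c2@6 c3@7, authorship 11...22...
After op 5 (move_right): buffer="kicqikidhp" (len 10), cursors c1@2 c2@7 c3@8, authorship 11...22...
After op 6 (move_right): buffer="kicqikidhp" (len 10), cursors c1@3 c2@8 c3@9, authorship 11...22...
After op 7 (insert('p')): buffer="kicpqikidphpp" (len 13), cursors c1@4 c2@10 c3@12, authorship 11.1..22.2.3.
After op 8 (delete): buffer="kicqikidhp" (len 10), cursors c1@3 c2@8 c3@9, authorship 11...22...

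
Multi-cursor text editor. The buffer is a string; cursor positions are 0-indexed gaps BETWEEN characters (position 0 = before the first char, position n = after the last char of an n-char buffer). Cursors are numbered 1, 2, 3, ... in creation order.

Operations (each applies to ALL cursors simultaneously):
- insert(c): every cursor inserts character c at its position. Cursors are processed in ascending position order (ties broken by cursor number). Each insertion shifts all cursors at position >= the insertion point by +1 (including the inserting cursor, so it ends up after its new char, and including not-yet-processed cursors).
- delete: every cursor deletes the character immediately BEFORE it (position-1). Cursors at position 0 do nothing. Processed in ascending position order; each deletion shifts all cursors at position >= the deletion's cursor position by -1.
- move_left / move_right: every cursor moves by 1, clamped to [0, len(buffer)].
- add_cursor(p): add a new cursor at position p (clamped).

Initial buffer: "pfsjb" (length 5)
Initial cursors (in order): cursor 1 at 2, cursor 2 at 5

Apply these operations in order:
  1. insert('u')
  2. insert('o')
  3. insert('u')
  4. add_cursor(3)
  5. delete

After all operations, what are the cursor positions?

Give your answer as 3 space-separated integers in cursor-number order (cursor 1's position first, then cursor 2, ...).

Answer: 3 8 2

Derivation:
After op 1 (insert('u')): buffer="pfusjbu" (len 7), cursors c1@3 c2@7, authorship ..1...2
After op 2 (insert('o')): buffer="pfuosjbuo" (len 9), cursors c1@4 c2@9, authorship ..11...22
After op 3 (insert('u')): buffer="pfuousjbuou" (len 11), cursors c1@5 c2@11, authorship ..111...222
After op 4 (add_cursor(3)): buffer="pfuousjbuou" (len 11), cursors c3@3 c1@5 c2@11, authorship ..111...222
After op 5 (delete): buffer="pfosjbuo" (len 8), cursors c3@2 c1@3 c2@8, authorship ..1...22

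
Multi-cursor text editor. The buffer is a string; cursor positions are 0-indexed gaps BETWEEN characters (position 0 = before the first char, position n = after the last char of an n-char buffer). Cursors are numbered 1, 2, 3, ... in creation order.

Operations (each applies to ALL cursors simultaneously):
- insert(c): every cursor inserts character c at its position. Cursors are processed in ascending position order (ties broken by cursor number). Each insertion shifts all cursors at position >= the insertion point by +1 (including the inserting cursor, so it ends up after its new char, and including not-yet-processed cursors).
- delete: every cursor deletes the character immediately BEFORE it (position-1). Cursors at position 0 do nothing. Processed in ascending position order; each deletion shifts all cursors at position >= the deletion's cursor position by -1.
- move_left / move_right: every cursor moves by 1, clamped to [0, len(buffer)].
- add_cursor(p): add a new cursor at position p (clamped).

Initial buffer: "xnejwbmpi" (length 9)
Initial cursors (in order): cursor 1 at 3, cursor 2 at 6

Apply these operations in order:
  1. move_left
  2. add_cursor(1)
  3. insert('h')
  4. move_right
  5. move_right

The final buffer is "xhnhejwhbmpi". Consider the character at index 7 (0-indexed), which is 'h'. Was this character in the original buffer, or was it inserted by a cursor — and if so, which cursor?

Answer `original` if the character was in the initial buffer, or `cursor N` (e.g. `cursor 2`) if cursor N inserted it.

Answer: cursor 2

Derivation:
After op 1 (move_left): buffer="xnejwbmpi" (len 9), cursors c1@2 c2@5, authorship .........
After op 2 (add_cursor(1)): buffer="xnejwbmpi" (len 9), cursors c3@1 c1@2 c2@5, authorship .........
After op 3 (insert('h')): buffer="xhnhejwhbmpi" (len 12), cursors c3@2 c1@4 c2@8, authorship .3.1...2....
After op 4 (move_right): buffer="xhnhejwhbmpi" (len 12), cursors c3@3 c1@5 c2@9, authorship .3.1...2....
After op 5 (move_right): buffer="xhnhejwhbmpi" (len 12), cursors c3@4 c1@6 c2@10, authorship .3.1...2....
Authorship (.=original, N=cursor N): . 3 . 1 . . . 2 . . . .
Index 7: author = 2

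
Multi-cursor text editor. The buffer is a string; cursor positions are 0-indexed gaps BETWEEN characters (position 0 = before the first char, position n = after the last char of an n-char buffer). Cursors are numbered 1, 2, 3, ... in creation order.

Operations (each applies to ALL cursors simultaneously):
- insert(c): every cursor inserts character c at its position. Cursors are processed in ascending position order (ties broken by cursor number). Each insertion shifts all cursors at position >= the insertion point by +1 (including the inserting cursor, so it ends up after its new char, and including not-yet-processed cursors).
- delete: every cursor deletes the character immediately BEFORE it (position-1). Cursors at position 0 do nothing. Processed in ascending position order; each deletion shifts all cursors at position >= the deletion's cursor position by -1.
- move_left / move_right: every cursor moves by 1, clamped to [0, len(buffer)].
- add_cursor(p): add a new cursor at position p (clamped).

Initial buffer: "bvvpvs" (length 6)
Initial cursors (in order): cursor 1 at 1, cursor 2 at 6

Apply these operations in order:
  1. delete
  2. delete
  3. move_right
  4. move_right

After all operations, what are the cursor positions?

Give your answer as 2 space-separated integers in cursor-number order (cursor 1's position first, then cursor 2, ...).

After op 1 (delete): buffer="vvpv" (len 4), cursors c1@0 c2@4, authorship ....
After op 2 (delete): buffer="vvp" (len 3), cursors c1@0 c2@3, authorship ...
After op 3 (move_right): buffer="vvp" (len 3), cursors c1@1 c2@3, authorship ...
After op 4 (move_right): buffer="vvp" (len 3), cursors c1@2 c2@3, authorship ...

Answer: 2 3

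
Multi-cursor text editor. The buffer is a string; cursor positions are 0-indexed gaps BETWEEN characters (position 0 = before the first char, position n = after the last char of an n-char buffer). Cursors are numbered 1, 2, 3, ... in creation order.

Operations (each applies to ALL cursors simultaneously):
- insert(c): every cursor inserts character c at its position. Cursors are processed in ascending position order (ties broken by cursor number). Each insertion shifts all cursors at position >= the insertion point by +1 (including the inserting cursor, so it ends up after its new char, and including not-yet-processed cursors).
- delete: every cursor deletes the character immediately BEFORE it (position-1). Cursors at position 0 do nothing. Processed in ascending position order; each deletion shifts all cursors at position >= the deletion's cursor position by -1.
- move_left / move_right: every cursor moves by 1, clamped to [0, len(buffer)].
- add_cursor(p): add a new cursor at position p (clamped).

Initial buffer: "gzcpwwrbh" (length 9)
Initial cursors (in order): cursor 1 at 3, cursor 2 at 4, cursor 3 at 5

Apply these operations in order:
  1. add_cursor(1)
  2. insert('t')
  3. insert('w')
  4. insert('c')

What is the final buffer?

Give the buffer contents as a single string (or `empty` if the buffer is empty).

Answer: gtwczctwcptwcwtwcwrbh

Derivation:
After op 1 (add_cursor(1)): buffer="gzcpwwrbh" (len 9), cursors c4@1 c1@3 c2@4 c3@5, authorship .........
After op 2 (insert('t')): buffer="gtzctptwtwrbh" (len 13), cursors c4@2 c1@5 c2@7 c3@9, authorship .4..1.2.3....
After op 3 (insert('w')): buffer="gtwzctwptwwtwwrbh" (len 17), cursors c4@3 c1@7 c2@10 c3@13, authorship .44..11.22.33....
After op 4 (insert('c')): buffer="gtwczctwcptwcwtwcwrbh" (len 21), cursors c4@4 c1@9 c2@13 c3@17, authorship .444..111.222.333....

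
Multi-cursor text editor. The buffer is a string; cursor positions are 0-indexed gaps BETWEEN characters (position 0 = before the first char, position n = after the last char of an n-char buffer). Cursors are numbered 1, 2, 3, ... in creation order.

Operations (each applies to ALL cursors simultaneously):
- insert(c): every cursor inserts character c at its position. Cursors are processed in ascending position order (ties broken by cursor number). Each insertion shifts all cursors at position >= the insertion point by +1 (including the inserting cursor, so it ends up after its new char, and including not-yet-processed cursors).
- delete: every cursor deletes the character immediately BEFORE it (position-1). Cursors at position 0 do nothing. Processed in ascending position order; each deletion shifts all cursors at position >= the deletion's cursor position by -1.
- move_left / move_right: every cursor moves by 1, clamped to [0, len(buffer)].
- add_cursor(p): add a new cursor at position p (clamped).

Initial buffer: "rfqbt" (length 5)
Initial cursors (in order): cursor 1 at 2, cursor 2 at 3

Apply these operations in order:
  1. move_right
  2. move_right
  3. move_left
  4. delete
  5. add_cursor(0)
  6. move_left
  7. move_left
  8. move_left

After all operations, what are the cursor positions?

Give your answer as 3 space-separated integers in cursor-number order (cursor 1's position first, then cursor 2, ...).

Answer: 0 0 0

Derivation:
After op 1 (move_right): buffer="rfqbt" (len 5), cursors c1@3 c2@4, authorship .....
After op 2 (move_right): buffer="rfqbt" (len 5), cursors c1@4 c2@5, authorship .....
After op 3 (move_left): buffer="rfqbt" (len 5), cursors c1@3 c2@4, authorship .....
After op 4 (delete): buffer="rft" (len 3), cursors c1@2 c2@2, authorship ...
After op 5 (add_cursor(0)): buffer="rft" (len 3), cursors c3@0 c1@2 c2@2, authorship ...
After op 6 (move_left): buffer="rft" (len 3), cursors c3@0 c1@1 c2@1, authorship ...
After op 7 (move_left): buffer="rft" (len 3), cursors c1@0 c2@0 c3@0, authorship ...
After op 8 (move_left): buffer="rft" (len 3), cursors c1@0 c2@0 c3@0, authorship ...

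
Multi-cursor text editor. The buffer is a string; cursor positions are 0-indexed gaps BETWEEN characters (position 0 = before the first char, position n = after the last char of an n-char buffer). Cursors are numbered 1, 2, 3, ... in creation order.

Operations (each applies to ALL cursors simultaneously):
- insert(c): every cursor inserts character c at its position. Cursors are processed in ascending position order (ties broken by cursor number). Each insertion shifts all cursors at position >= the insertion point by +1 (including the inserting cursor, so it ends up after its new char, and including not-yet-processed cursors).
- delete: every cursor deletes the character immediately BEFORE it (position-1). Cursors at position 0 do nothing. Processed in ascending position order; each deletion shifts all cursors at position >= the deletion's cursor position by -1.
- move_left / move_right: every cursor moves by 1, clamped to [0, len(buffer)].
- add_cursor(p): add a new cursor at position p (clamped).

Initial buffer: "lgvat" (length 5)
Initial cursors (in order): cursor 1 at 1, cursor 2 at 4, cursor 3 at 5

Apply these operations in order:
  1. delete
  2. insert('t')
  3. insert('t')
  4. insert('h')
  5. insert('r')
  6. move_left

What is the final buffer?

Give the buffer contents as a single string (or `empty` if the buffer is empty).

After op 1 (delete): buffer="gv" (len 2), cursors c1@0 c2@2 c3@2, authorship ..
After op 2 (insert('t')): buffer="tgvtt" (len 5), cursors c1@1 c2@5 c3@5, authorship 1..23
After op 3 (insert('t')): buffer="ttgvtttt" (len 8), cursors c1@2 c2@8 c3@8, authorship 11..2323
After op 4 (insert('h')): buffer="tthgvtttthh" (len 11), cursors c1@3 c2@11 c3@11, authorship 111..232323
After op 5 (insert('r')): buffer="tthrgvtttthhrr" (len 14), cursors c1@4 c2@14 c3@14, authorship 1111..23232323
After op 6 (move_left): buffer="tthrgvtttthhrr" (len 14), cursors c1@3 c2@13 c3@13, authorship 1111..23232323

Answer: tthrgvtttthhrr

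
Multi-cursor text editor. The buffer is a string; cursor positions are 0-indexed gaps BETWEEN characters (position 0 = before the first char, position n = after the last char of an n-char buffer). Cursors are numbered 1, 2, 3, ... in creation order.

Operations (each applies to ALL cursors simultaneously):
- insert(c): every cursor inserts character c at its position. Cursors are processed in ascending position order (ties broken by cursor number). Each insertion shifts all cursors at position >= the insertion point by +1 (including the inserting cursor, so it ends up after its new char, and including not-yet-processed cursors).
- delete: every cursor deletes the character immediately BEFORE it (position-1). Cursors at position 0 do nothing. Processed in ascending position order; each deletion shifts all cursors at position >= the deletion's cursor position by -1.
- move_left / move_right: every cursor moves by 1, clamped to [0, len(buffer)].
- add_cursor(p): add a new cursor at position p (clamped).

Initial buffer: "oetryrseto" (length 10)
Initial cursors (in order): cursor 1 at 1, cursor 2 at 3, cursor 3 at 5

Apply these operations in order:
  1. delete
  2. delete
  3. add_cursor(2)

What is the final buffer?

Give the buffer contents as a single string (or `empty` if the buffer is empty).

After op 1 (delete): buffer="errseto" (len 7), cursors c1@0 c2@1 c3@2, authorship .......
After op 2 (delete): buffer="rseto" (len 5), cursors c1@0 c2@0 c3@0, authorship .....
After op 3 (add_cursor(2)): buffer="rseto" (len 5), cursors c1@0 c2@0 c3@0 c4@2, authorship .....

Answer: rseto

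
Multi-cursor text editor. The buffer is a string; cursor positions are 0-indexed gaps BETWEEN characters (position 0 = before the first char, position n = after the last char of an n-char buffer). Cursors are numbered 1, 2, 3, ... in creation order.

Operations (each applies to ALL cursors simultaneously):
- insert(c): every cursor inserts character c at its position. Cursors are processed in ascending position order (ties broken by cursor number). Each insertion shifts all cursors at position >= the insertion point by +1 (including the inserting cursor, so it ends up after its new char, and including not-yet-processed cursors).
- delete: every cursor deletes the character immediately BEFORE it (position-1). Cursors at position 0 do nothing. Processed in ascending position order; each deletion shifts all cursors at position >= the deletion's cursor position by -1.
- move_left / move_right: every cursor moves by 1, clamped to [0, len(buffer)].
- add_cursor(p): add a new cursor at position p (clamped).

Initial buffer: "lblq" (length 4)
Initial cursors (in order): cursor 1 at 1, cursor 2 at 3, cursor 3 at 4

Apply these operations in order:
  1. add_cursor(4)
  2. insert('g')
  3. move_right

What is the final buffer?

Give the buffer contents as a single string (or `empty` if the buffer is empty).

After op 1 (add_cursor(4)): buffer="lblq" (len 4), cursors c1@1 c2@3 c3@4 c4@4, authorship ....
After op 2 (insert('g')): buffer="lgblgqgg" (len 8), cursors c1@2 c2@5 c3@8 c4@8, authorship .1..2.34
After op 3 (move_right): buffer="lgblgqgg" (len 8), cursors c1@3 c2@6 c3@8 c4@8, authorship .1..2.34

Answer: lgblgqgg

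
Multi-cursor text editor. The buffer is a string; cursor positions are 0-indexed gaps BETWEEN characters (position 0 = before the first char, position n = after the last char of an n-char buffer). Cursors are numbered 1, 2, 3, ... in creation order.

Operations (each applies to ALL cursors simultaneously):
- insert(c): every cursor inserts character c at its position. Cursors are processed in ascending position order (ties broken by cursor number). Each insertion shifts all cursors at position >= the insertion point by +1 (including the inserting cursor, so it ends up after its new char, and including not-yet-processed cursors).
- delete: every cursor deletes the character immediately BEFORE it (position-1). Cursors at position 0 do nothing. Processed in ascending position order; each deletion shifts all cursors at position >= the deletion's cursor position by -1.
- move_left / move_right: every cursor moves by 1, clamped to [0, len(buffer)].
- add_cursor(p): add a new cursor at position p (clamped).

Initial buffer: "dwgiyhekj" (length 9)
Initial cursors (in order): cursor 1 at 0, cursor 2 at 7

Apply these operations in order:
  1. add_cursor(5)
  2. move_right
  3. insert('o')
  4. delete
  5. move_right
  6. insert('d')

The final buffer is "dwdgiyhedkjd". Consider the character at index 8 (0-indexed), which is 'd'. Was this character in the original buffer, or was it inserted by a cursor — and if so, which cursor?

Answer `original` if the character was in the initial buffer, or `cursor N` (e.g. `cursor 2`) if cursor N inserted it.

After op 1 (add_cursor(5)): buffer="dwgiyhekj" (len 9), cursors c1@0 c3@5 c2@7, authorship .........
After op 2 (move_right): buffer="dwgiyhekj" (len 9), cursors c1@1 c3@6 c2@8, authorship .........
After op 3 (insert('o')): buffer="dowgiyhoekoj" (len 12), cursors c1@2 c3@8 c2@11, authorship .1.....3..2.
After op 4 (delete): buffer="dwgiyhekj" (len 9), cursors c1@1 c3@6 c2@8, authorship .........
After op 5 (move_right): buffer="dwgiyhekj" (len 9), cursors c1@2 c3@7 c2@9, authorship .........
After op 6 (insert('d')): buffer="dwdgiyhedkjd" (len 12), cursors c1@3 c3@9 c2@12, authorship ..1.....3..2
Authorship (.=original, N=cursor N): . . 1 . . . . . 3 . . 2
Index 8: author = 3

Answer: cursor 3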